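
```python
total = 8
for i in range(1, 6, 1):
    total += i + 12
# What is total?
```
Trace:
  total=8
  total=21, i=1
  total=35, i=2
  total=50, i=3
  total=66, i=4
  total=83, i=5

Final answer: 83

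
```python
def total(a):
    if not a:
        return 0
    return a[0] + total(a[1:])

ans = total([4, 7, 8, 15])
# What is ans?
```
Call trace:
total(a=[4, 7, 8, 15])
  total(a=[7, 8, 15])
    total(a=[8, 15])
      total(a=[15])
        total(a=[])
        -> return 0
      -> return 15
    -> return 23
  -> return 30
-> return 34

Final answer: 34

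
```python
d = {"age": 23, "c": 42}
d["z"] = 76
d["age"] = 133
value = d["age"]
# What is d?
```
Trace:
  d={'age': 23, 'c': 42}
  d={'age': 23, 'c': 42, 'z': 76}
  d={'age': 133, 'c': 42, 'z': 76}
  d={'age': 133, 'c': 42, 'z': 76}, value=133

Final answer: {'age': 133, 'c': 42, 'z': 76}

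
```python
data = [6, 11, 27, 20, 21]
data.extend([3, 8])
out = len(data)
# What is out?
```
Trace:
  data=[6, 11, 27, 20, 21]
  data=[6, 11, 27, 20, 21, 3, 8]
  data=[6, 11, 27, 20, 21, 3, 8], out=7

Final answer: 7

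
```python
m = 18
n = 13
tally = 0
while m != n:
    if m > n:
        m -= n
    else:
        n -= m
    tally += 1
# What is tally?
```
Trace:
  m=18
  m=18, n=13
  m=18, n=13, tally=0
  m=5, n=13, tally=1
  m=5, n=8, tally=2
  m=5, n=3, tally=3
  m=2, n=3, tally=4
  m=2, n=1, tally=5
  m=1, n=1, tally=6

Final answer: 6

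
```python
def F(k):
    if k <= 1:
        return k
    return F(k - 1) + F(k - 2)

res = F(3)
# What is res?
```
Call trace:
F(k=3)
  F(k=2)
    F(k=1)
    -> return 1
    F(k=0)
    -> return 0
  -> return 1
  F(k=1)
  -> return 1
-> return 2

Final answer: 2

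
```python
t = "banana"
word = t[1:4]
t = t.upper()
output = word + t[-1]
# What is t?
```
Trace:
  t='banana'
  t='banana', word='ana'
  t='BANANA', word='ana'
  t='BANANA', word='ana', output='anaA'

Final answer: 'BANANA'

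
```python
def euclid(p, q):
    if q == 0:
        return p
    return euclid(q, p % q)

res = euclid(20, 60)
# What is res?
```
Call trace:
euclid(p=20, q=60)
  euclid(p=60, q=20)
    euclid(p=20, q=0)
    -> return 20
  -> return 20
-> return 20

Final answer: 20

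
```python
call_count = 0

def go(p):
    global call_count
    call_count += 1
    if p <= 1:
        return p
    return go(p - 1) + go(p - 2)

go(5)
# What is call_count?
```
Call trace (a repeated sub-call is expanded the first time; later identical calls just restate its return value):
go(p=5)
  go(p=4)
    go(p=3)
      go(p=2)
        go(p=1)
        -> return 1
        go(p=0)
        -> return 0
      -> return 1
      go(p=1)
      -> return 1
    -> return 2
    go(p=2) -> return 1  (same call as traced above)
  -> return 3
  go(p=3) -> return 2  (same call as traced above)
-> return 5

call_count is incremented once per call, so count the calls in each subtree. Let C(p) = number of calls made by go(p).
C(0) = C(1) = 1 (base case, no recursion); C(p) = 1 + C(p - 1) + C(p - 2) otherwise.
C(2) = 1 + C(1) + C(0) = 1 + 1 + 1 = 3
C(3) = 1 + C(2) + C(1) = 1 + 3 + 1 = 5
C(4) = 1 + C(3) + C(2) = 1 + 5 + 3 = 9
C(5) = 1 + C(4) + C(3) = 1 + 9 + 5 = 15
call_count = C(5) = 15

Final answer: 15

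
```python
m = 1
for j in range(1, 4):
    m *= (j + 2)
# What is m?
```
Trace:
  m=1
  m=3, j=1
  m=12, j=2
  m=60, j=3

Final answer: 60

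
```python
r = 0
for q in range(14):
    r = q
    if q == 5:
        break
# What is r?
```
Trace:
  r=0
  r=0, q=0
  r=1, q=1
  r=2, q=2
  r=3, q=3
  r=4, q=4
  r=5, q=5

Final answer: 5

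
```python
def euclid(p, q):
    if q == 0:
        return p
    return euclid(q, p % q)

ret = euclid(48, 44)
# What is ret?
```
Call trace:
euclid(p=48, q=44)
  euclid(p=44, q=4)
    euclid(p=4, q=0)
    -> return 4
  -> return 4
-> return 4

Final answer: 4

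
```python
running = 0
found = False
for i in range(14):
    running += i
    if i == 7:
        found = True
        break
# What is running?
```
Trace:
  running=0
  running=0, found=False
  running=0, found=False, i=0
  running=1, found=False, i=1
  running=3, found=False, i=2
  running=6, found=False, i=3
  running=10, found=False, i=4
  running=15, found=False, i=5
  running=21, found=False, i=6
  running=28, found=True, i=7

Final answer: 28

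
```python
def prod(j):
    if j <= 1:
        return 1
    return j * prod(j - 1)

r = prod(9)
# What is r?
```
Call trace:
prod(j=9)
  prod(j=8)
    prod(j=7)
      prod(j=6)
        prod(j=5)
          prod(j=4)
            prod(j=3)
              prod(j=2)
                prod(j=1)
                -> return 1
              -> return 2
            -> return 6
          -> return 24
        -> return 120
      -> return 720
    -> return 5040
  -> return 40320
-> return 362880

Final answer: 362880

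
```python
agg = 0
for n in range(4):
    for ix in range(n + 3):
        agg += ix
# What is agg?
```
Trace:
  agg=0
  agg=0, n=0, ix=0
  agg=1, n=0, ix=1
  agg=3, n=0, ix=2
  agg=3, n=1, ix=0
  agg=4, n=1, ix=1
  agg=6, n=1, ix=2
  agg=9, n=1, ix=3
  agg=9, n=2, ix=0
  agg=10, n=2, ix=1
  agg=12, n=2, ix=2
  agg=15, n=2, ix=3
  agg=19, n=2, ix=4
  agg=19, n=3, ix=0
  agg=20, n=3, ix=1
  agg=22, n=3, ix=2
  agg=25, n=3, ix=3
  agg=29, n=3, ix=4
  agg=34, n=3, ix=5

Final answer: 34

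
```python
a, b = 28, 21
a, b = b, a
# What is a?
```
Trace:
  a=28, b=21
  a=21, b=28

Final answer: 21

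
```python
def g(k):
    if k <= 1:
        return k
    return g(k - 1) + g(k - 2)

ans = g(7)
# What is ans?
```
Call trace (a repeated sub-call is expanded the first time; later identical calls just restate its return value):
g(k=7)
  g(k=6)
    g(k=5)
      g(k=4)
        g(k=3)
          g(k=2)
            g(k=1)
            -> return 1
            g(k=0)
            -> return 0
          -> return 1
          g(k=1)
          -> return 1
        -> return 2
        g(k=2) -> return 1  (same call as traced above)
      -> return 3
      g(k=3) -> return 2  (same call as traced above)
    -> return 5
    g(k=4) -> return 3  (same call as traced above)
  -> return 8
  g(k=5) -> return 5  (same call as traced above)
-> return 13

Final answer: 13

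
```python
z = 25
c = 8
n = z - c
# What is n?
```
Trace:
  z=25
  z=25, c=8
  z=25, c=8, n=17

Final answer: 17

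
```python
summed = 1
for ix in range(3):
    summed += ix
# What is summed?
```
Trace:
  summed=1
  summed=1, ix=0
  summed=2, ix=1
  summed=4, ix=2

Final answer: 4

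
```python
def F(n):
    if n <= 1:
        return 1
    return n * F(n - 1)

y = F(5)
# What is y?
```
Call trace:
F(n=5)
  F(n=4)
    F(n=3)
      F(n=2)
        F(n=1)
        -> return 1
      -> return 2
    -> return 6
  -> return 24
-> return 120

Final answer: 120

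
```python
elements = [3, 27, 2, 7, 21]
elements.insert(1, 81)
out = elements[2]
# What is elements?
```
Trace:
  elements=[3, 27, 2, 7, 21]
  elements=[3, 81, 27, 2, 7, 21]
  elements=[3, 81, 27, 2, 7, 21], out=27

Final answer: [3, 81, 27, 2, 7, 21]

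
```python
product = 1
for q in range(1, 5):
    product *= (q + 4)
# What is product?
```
Trace:
  product=1
  product=5, q=1
  product=30, q=2
  product=210, q=3
  product=1680, q=4

Final answer: 1680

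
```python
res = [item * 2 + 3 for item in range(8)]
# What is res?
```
Trace:
  item=0
  item=1
  item=2
  item=3
  item=4
  item=5
  item=6
  item=7
  res=[3, 5, 7, 9, 11, 13, 15, 17]

Final answer: [3, 5, 7, 9, 11, 13, 15, 17]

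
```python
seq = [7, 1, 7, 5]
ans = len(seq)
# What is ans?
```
Trace:
  seq=[7, 1, 7, 5]
  seq=[7, 1, 7, 5], ans=4

Final answer: 4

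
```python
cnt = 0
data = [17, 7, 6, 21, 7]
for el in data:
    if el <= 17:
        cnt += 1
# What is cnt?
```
Trace:
  cnt=0
  cnt=1, el=17
  cnt=2, el=7
  cnt=3, el=6
  cnt=3, el=21
  cnt=4, el=7

Final answer: 4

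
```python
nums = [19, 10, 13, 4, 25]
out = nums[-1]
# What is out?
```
Trace:
  nums=[19, 10, 13, 4, 25]
  nums=[19, 10, 13, 4, 25], out=25

Final answer: 25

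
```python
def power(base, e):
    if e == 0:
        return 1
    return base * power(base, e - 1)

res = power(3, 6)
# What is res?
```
Call trace:
power(base=3, e=6)
  power(base=3, e=5)
    power(base=3, e=4)
      power(base=3, e=3)
        power(base=3, e=2)
          power(base=3, e=1)
            power(base=3, e=0)
            -> return 1
          -> return 3
        -> return 9
      -> return 27
    -> return 81
  -> return 243
-> return 729

Final answer: 729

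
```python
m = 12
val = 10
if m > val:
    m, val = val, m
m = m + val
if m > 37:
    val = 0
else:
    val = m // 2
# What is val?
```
Trace:
  m=12
  m=12, val=10
  m=10, val=12
  m=22, val=12
  m=22, val=11

Final answer: 11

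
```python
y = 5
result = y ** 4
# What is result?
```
Trace:
  y=5
  y=5, result=625

Final answer: 625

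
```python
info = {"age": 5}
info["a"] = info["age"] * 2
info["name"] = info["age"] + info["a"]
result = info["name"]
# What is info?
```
Trace:
  info={'age': 5}
  info={'age': 5, 'a': 10}
  info={'age': 5, 'a': 10, 'name': 15}
  info={'age': 5, 'a': 10, 'name': 15}, result=15

Final answer: {'age': 5, 'a': 10, 'name': 15}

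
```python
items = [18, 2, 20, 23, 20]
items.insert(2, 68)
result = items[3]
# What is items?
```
Trace:
  items=[18, 2, 20, 23, 20]
  items=[18, 2, 68, 20, 23, 20]
  items=[18, 2, 68, 20, 23, 20], result=20

Final answer: [18, 2, 68, 20, 23, 20]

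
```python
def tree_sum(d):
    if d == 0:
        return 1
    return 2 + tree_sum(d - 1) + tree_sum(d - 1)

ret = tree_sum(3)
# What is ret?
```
Call trace (a repeated sub-call is expanded the first time; later identical calls just restate its return value):
tree_sum(d=3)
  tree_sum(d=2)
    tree_sum(d=1)
      tree_sum(d=0)
      -> return 1
      tree_sum(d=0)
      -> return 1
    -> return 4
    tree_sum(d=1) -> return 4  (same call as traced above)
  -> return 10
  tree_sum(d=2) -> return 10  (same call as traced above)
-> return 22

Final answer: 22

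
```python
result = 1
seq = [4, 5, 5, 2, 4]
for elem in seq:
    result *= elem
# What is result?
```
Trace:
  result=1
  result=4, elem=4
  result=20, elem=5
  result=100, elem=5
  result=200, elem=2
  result=800, elem=4

Final answer: 800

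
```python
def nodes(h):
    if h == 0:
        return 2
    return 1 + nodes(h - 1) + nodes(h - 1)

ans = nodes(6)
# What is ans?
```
Call trace (a repeated sub-call is expanded the first time; later identical calls just restate its return value):
nodes(h=6)
  nodes(h=5)
    nodes(h=4)
      nodes(h=3)
        nodes(h=2)
          nodes(h=1)
            nodes(h=0)
            -> return 2
            nodes(h=0)
            -> return 2
          -> return 5
          nodes(h=1) -> return 5  (same call as traced above)
        -> return 11
        nodes(h=2) -> return 11  (same call as traced above)
      -> return 23
      nodes(h=3) -> return 23  (same call as traced above)
    -> return 47
    nodes(h=4) -> return 47  (same call as traced above)
  -> return 95
  nodes(h=5) -> return 95  (same call as traced above)
-> return 191

Final answer: 191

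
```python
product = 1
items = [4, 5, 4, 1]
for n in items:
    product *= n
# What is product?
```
Trace:
  product=1
  product=4, n=4
  product=20, n=5
  product=80, n=4
  product=80, n=1

Final answer: 80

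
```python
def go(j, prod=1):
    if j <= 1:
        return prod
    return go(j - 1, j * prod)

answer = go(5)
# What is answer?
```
Call trace:
go(j=5, prod=1)
  go(j=4, prod=5)
    go(j=3, prod=20)
      go(j=2, prod=60)
        go(j=1, prod=120)
        -> return 120
      -> return 120
    -> return 120
  -> return 120
-> return 120

Final answer: 120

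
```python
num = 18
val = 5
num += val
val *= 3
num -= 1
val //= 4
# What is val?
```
Trace:
  num=18
  num=18, val=5
  num=23, val=5
  num=23, val=15
  num=22, val=15
  num=22, val=3

Final answer: 3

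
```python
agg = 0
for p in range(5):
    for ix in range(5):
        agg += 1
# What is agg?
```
Trace:
  agg=0
  agg=1, p=0, ix=0
  agg=2, p=0, ix=1
  agg=3, p=0, ix=2
  agg=4, p=0, ix=3
  agg=5, p=0, ix=4
  agg=6, p=1, ix=0
  agg=7, p=1, ix=1
  agg=8, p=1, ix=2
  agg=9, p=1, ix=3
  agg=10, p=1, ix=4
  agg=11, p=2, ix=0
  agg=12, p=2, ix=1
  agg=13, p=2, ix=2
  agg=14, p=2, ix=3
  agg=15, p=2, ix=4
  agg=16, p=3, ix=0
  agg=17, p=3, ix=1
  agg=18, p=3, ix=2
  agg=19, p=3, ix=3
  agg=20, p=3, ix=4
  agg=21, p=4, ix=0
  agg=22, p=4, ix=1
  agg=23, p=4, ix=2
  agg=24, p=4, ix=3
  agg=25, p=4, ix=4

Final answer: 25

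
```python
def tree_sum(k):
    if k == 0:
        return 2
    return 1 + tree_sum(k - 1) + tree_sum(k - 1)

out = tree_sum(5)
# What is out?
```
Call trace (a repeated sub-call is expanded the first time; later identical calls just restate its return value):
tree_sum(k=5)
  tree_sum(k=4)
    tree_sum(k=3)
      tree_sum(k=2)
        tree_sum(k=1)
          tree_sum(k=0)
          -> return 2
          tree_sum(k=0)
          -> return 2
        -> return 5
        tree_sum(k=1) -> return 5  (same call as traced above)
      -> return 11
      tree_sum(k=2) -> return 11  (same call as traced above)
    -> return 23
    tree_sum(k=3) -> return 23  (same call as traced above)
  -> return 47
  tree_sum(k=4) -> return 47  (same call as traced above)
-> return 95

Final answer: 95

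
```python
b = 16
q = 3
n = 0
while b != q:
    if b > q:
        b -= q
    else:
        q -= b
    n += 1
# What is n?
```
Trace:
  b=16
  b=16, q=3
  b=16, q=3, n=0
  b=13, q=3, n=1
  b=10, q=3, n=2
  b=7, q=3, n=3
  b=4, q=3, n=4
  b=1, q=3, n=5
  b=1, q=2, n=6
  b=1, q=1, n=7

Final answer: 7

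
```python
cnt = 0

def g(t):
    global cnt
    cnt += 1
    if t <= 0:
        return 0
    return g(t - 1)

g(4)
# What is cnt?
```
Call trace:
g(t=4)
  g(t=3)
    g(t=2)
      g(t=1)
        g(t=0)
        -> return 0
      -> return 0
    -> return 0
  -> return 0
-> return 0

cnt is incremented once per call. g is entered once for each t = 4, 3, 2, 1, 0 (the t <= 0 call returns without recursing), i.e. 4 + 1 calls.
cnt = 5

Final answer: 5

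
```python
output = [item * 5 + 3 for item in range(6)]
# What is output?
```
Trace:
  item=0
  item=1
  item=2
  item=3
  item=4
  item=5
  output=[3, 8, 13, 18, 23, 28]

Final answer: [3, 8, 13, 18, 23, 28]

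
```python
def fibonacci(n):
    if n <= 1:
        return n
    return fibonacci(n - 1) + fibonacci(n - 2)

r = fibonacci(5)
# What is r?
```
Call trace (a repeated sub-call is expanded the first time; later identical calls just restate its return value):
fibonacci(n=5)
  fibonacci(n=4)
    fibonacci(n=3)
      fibonacci(n=2)
        fibonacci(n=1)
        -> return 1
        fibonacci(n=0)
        -> return 0
      -> return 1
      fibonacci(n=1)
      -> return 1
    -> return 2
    fibonacci(n=2) -> return 1  (same call as traced above)
  -> return 3
  fibonacci(n=3) -> return 2  (same call as traced above)
-> return 5

Final answer: 5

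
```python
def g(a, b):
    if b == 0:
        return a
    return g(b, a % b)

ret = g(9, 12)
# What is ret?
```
Call trace:
g(a=9, b=12)
  g(a=12, b=9)
    g(a=9, b=3)
      g(a=3, b=0)
      -> return 3
    -> return 3
  -> return 3
-> return 3

Final answer: 3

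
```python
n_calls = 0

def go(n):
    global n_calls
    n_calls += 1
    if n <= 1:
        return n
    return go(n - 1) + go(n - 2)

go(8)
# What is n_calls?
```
Call trace (a repeated sub-call is expanded the first time; later identical calls just restate its return value):
go(n=8)
  go(n=7)
    go(n=6)
      go(n=5)
        go(n=4)
          go(n=3)
            go(n=2)
              go(n=1)
              -> return 1
              go(n=0)
              -> return 0
            -> return 1
            go(n=1)
            -> return 1
          -> return 2
          go(n=2) -> return 1  (same call as traced above)
        -> return 3
        go(n=3) -> return 2  (same call as traced above)
      -> return 5
      go(n=4) -> return 3  (same call as traced above)
    -> return 8
    go(n=5) -> return 5  (same call as traced above)
  -> return 13
  go(n=6) -> return 8  (same call as traced above)
-> return 21

n_calls is incremented once per call, so count the calls in each subtree. Let C(n) = number of calls made by go(n).
C(0) = C(1) = 1 (base case, no recursion); C(n) = 1 + C(n - 1) + C(n - 2) otherwise.
C(2) = 1 + C(1) + C(0) = 1 + 1 + 1 = 3
C(3) = 1 + C(2) + C(1) = 1 + 3 + 1 = 5
C(4) = 1 + C(3) + C(2) = 1 + 5 + 3 = 9
C(5) = 1 + C(4) + C(3) = 1 + 9 + 5 = 15
C(6) = 1 + C(5) + C(4) = 1 + 15 + 9 = 25
C(7) = 1 + C(6) + C(5) = 1 + 25 + 15 = 41
C(8) = 1 + C(7) + C(6) = 1 + 41 + 25 = 67
n_calls = C(8) = 67

Final answer: 67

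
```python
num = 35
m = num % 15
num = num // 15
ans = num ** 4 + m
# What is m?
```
Trace:
  num=35
  num=35, m=5
  num=2, m=5
  num=2, m=5, ans=21

Final answer: 5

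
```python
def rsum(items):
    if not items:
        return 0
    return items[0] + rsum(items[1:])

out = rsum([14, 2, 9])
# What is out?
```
Call trace:
rsum(items=[14, 2, 9])
  rsum(items=[2, 9])
    rsum(items=[9])
      rsum(items=[])
      -> return 0
    -> return 9
  -> return 11
-> return 25

Final answer: 25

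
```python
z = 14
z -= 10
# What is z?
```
Trace:
  z=14
  z=4

Final answer: 4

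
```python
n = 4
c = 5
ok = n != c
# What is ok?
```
Trace:
  n=4
  n=4, c=5
  n=4, c=5, ok=True

Final answer: True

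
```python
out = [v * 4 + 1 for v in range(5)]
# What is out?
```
Trace:
  v=0
  v=1
  v=2
  v=3
  v=4
  out=[1, 5, 9, 13, 17]

Final answer: [1, 5, 9, 13, 17]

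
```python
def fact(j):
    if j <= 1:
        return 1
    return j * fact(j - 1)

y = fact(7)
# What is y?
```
Call trace:
fact(j=7)
  fact(j=6)
    fact(j=5)
      fact(j=4)
        fact(j=3)
          fact(j=2)
            fact(j=1)
            -> return 1
          -> return 2
        -> return 6
      -> return 24
    -> return 120
  -> return 720
-> return 5040

Final answer: 5040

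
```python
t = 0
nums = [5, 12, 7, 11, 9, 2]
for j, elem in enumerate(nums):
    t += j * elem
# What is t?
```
Trace:
  t=0
  t=0, j=0, elem=5
  t=12, j=1, elem=12
  t=26, j=2, elem=7
  t=59, j=3, elem=11
  t=95, j=4, elem=9
  t=105, j=5, elem=2

Final answer: 105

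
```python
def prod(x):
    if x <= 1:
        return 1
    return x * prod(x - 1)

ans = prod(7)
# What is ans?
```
Call trace:
prod(x=7)
  prod(x=6)
    prod(x=5)
      prod(x=4)
        prod(x=3)
          prod(x=2)
            prod(x=1)
            -> return 1
          -> return 2
        -> return 6
      -> return 24
    -> return 120
  -> return 720
-> return 5040

Final answer: 5040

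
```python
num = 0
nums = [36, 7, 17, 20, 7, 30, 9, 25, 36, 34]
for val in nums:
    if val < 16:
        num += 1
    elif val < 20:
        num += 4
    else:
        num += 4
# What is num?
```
Trace:
  num=0
  num=4, val=36
  num=5, val=7
  num=9, val=17
  num=13, val=20
  num=14, val=7
  num=18, val=30
  num=19, val=9
  num=23, val=25
  num=27, val=36
  num=31, val=34

Final answer: 31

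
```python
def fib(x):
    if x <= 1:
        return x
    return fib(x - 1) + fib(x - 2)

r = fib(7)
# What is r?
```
Call trace (a repeated sub-call is expanded the first time; later identical calls just restate its return value):
fib(x=7)
  fib(x=6)
    fib(x=5)
      fib(x=4)
        fib(x=3)
          fib(x=2)
            fib(x=1)
            -> return 1
            fib(x=0)
            -> return 0
          -> return 1
          fib(x=1)
          -> return 1
        -> return 2
        fib(x=2) -> return 1  (same call as traced above)
      -> return 3
      fib(x=3) -> return 2  (same call as traced above)
    -> return 5
    fib(x=4) -> return 3  (same call as traced above)
  -> return 8
  fib(x=5) -> return 5  (same call as traced above)
-> return 13

Final answer: 13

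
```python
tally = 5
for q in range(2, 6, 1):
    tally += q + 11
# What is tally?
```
Trace:
  tally=5
  tally=18, q=2
  tally=32, q=3
  tally=47, q=4
  tally=63, q=5

Final answer: 63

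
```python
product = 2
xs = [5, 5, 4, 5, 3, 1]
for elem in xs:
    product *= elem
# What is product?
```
Trace:
  product=2
  product=10, elem=5
  product=50, elem=5
  product=200, elem=4
  product=1000, elem=5
  product=3000, elem=3
  product=3000, elem=1

Final answer: 3000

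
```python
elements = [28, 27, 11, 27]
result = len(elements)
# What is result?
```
Trace:
  elements=[28, 27, 11, 27]
  elements=[28, 27, 11, 27], result=4

Final answer: 4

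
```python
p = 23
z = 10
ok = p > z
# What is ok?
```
Trace:
  p=23
  p=23, z=10
  p=23, z=10, ok=True

Final answer: True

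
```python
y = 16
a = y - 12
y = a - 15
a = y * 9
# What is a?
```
Trace:
  y=16
  y=16, a=4
  y=-11, a=4
  y=-11, a=-99

Final answer: -99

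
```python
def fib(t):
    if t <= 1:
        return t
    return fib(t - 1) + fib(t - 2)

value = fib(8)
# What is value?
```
Call trace (a repeated sub-call is expanded the first time; later identical calls just restate its return value):
fib(t=8)
  fib(t=7)
    fib(t=6)
      fib(t=5)
        fib(t=4)
          fib(t=3)
            fib(t=2)
              fib(t=1)
              -> return 1
              fib(t=0)
              -> return 0
            -> return 1
            fib(t=1)
            -> return 1
          -> return 2
          fib(t=2) -> return 1  (same call as traced above)
        -> return 3
        fib(t=3) -> return 2  (same call as traced above)
      -> return 5
      fib(t=4) -> return 3  (same call as traced above)
    -> return 8
    fib(t=5) -> return 5  (same call as traced above)
  -> return 13
  fib(t=6) -> return 8  (same call as traced above)
-> return 21

Final answer: 21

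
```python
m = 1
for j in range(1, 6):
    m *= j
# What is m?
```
Trace:
  m=1
  m=1, j=1
  m=2, j=2
  m=6, j=3
  m=24, j=4
  m=120, j=5

Final answer: 120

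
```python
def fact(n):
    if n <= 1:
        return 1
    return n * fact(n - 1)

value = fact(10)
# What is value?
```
Call trace:
fact(n=10)
  fact(n=9)
    fact(n=8)
      fact(n=7)
        fact(n=6)
          fact(n=5)
            fact(n=4)
              fact(n=3)
                fact(n=2)
                  fact(n=1)
                  -> return 1
                -> return 2
              -> return 6
            -> return 24
          -> return 120
        -> return 720
      -> return 5040
    -> return 40320
  -> return 362880
-> return 3628800

Final answer: 3628800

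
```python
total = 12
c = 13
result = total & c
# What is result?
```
Trace:
  total=12
  total=12, c=13
  total=12, c=13, result=12

Final answer: 12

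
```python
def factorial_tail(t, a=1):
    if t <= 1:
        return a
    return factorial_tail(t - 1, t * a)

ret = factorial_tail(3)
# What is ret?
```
Call trace:
factorial_tail(t=3, a=1)
  factorial_tail(t=2, a=3)
    factorial_tail(t=1, a=6)
    -> return 6
  -> return 6
-> return 6

Final answer: 6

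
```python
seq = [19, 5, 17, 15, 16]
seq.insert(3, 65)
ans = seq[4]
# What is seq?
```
Trace:
  seq=[19, 5, 17, 15, 16]
  seq=[19, 5, 17, 65, 15, 16]
  seq=[19, 5, 17, 65, 15, 16], ans=15

Final answer: [19, 5, 17, 65, 15, 16]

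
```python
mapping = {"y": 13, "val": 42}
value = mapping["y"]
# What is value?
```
Trace:
  mapping={'y': 13, 'val': 42}
  mapping={'y': 13, 'val': 42}, value=13

Final answer: 13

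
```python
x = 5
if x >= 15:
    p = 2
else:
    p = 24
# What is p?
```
Trace:
  x=5
  x=5, p=24

Final answer: 24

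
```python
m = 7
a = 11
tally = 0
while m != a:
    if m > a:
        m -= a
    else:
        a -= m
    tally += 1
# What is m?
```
Trace:
  m=7
  m=7, a=11
  m=7, a=11, tally=0
  m=7, a=4, tally=1
  m=3, a=4, tally=2
  m=3, a=1, tally=3
  m=2, a=1, tally=4
  m=1, a=1, tally=5

Final answer: 1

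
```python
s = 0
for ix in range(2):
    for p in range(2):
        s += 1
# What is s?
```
Trace:
  s=0
  s=1, ix=0, p=0
  s=2, ix=0, p=1
  s=3, ix=1, p=0
  s=4, ix=1, p=1

Final answer: 4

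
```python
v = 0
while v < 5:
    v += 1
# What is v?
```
Trace:
  v=0
  v=1
  v=2
  v=3
  v=4
  v=5

Final answer: 5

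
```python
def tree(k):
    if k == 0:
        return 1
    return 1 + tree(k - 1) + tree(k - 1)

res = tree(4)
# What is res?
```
Call trace (a repeated sub-call is expanded the first time; later identical calls just restate its return value):
tree(k=4)
  tree(k=3)
    tree(k=2)
      tree(k=1)
        tree(k=0)
        -> return 1
        tree(k=0)
        -> return 1
      -> return 3
      tree(k=1) -> return 3  (same call as traced above)
    -> return 7
    tree(k=2) -> return 7  (same call as traced above)
  -> return 15
  tree(k=3) -> return 15  (same call as traced above)
-> return 31

Final answer: 31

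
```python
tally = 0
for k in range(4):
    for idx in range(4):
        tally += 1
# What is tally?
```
Trace:
  tally=0
  tally=1, k=0, idx=0
  tally=2, k=0, idx=1
  tally=3, k=0, idx=2
  tally=4, k=0, idx=3
  tally=5, k=1, idx=0
  tally=6, k=1, idx=1
  tally=7, k=1, idx=2
  tally=8, k=1, idx=3
  tally=9, k=2, idx=0
  tally=10, k=2, idx=1
  tally=11, k=2, idx=2
  tally=12, k=2, idx=3
  tally=13, k=3, idx=0
  tally=14, k=3, idx=1
  tally=15, k=3, idx=2
  tally=16, k=3, idx=3

Final answer: 16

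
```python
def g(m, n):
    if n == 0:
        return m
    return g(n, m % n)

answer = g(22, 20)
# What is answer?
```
Call trace:
g(m=22, n=20)
  g(m=20, n=2)
    g(m=2, n=0)
    -> return 2
  -> return 2
-> return 2

Final answer: 2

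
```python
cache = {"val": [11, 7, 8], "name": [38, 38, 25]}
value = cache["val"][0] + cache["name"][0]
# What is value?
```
Trace:
  cache={'val': [11, 7, 8], 'name': [38, 38, 25]}
  cache={'val': [11, 7, 8], 'name': [38, 38, 25]}, value=49

Final answer: 49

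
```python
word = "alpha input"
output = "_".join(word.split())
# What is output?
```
Trace:
  word='alpha input'
  word='alpha input', output='alpha_input'

Final answer: 'alpha_input'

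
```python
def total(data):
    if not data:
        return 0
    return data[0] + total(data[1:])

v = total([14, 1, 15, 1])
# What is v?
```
Call trace:
total(data=[14, 1, 15, 1])
  total(data=[1, 15, 1])
    total(data=[15, 1])
      total(data=[1])
        total(data=[])
        -> return 0
      -> return 1
    -> return 16
  -> return 17
-> return 31

Final answer: 31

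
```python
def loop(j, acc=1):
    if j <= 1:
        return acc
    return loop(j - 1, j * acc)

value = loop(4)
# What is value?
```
Call trace:
loop(j=4, acc=1)
  loop(j=3, acc=4)
    loop(j=2, acc=12)
      loop(j=1, acc=24)
      -> return 24
    -> return 24
  -> return 24
-> return 24

Final answer: 24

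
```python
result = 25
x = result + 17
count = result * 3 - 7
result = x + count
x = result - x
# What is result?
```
Trace:
  result=25
  result=25, x=42
  result=25, x=42, count=68
  result=110, x=42, count=68
  result=110, x=68, count=68

Final answer: 110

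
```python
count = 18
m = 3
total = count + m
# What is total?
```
Trace:
  count=18
  count=18, m=3
  count=18, m=3, total=21

Final answer: 21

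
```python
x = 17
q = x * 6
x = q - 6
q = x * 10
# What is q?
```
Trace:
  x=17
  x=17, q=102
  x=96, q=102
  x=96, q=960

Final answer: 960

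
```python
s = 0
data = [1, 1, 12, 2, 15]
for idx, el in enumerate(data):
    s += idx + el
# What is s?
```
Trace:
  s=0
  s=1, idx=0, el=1
  s=3, idx=1, el=1
  s=17, idx=2, el=12
  s=22, idx=3, el=2
  s=41, idx=4, el=15

Final answer: 41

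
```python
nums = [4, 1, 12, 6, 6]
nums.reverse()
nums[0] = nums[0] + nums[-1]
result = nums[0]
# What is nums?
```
Trace:
  nums=[4, 1, 12, 6, 6]
  nums=[6, 6, 12, 1, 4]
  nums=[10, 6, 12, 1, 4]
  nums=[10, 6, 12, 1, 4], result=10

Final answer: [10, 6, 12, 1, 4]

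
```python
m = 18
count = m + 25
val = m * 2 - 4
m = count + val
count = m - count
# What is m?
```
Trace:
  m=18
  m=18, count=43
  m=18, count=43, val=32
  m=75, count=43, val=32
  m=75, count=32, val=32

Final answer: 75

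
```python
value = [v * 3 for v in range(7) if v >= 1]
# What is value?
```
Trace:
  v=0
  v=1
  v=2
  v=3
  v=4
  v=5
  v=6
  value=[3, 6, 9, 12, 15, 18]

Final answer: [3, 6, 9, 12, 15, 18]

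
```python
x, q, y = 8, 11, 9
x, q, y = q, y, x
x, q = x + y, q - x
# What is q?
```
Trace:
  x=8, q=11, y=9
  x=11, q=9, y=8
  x=19, q=-2, y=8

Final answer: -2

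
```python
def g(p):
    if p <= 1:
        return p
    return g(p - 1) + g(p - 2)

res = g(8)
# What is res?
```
Call trace (a repeated sub-call is expanded the first time; later identical calls just restate its return value):
g(p=8)
  g(p=7)
    g(p=6)
      g(p=5)
        g(p=4)
          g(p=3)
            g(p=2)
              g(p=1)
              -> return 1
              g(p=0)
              -> return 0
            -> return 1
            g(p=1)
            -> return 1
          -> return 2
          g(p=2) -> return 1  (same call as traced above)
        -> return 3
        g(p=3) -> return 2  (same call as traced above)
      -> return 5
      g(p=4) -> return 3  (same call as traced above)
    -> return 8
    g(p=5) -> return 5  (same call as traced above)
  -> return 13
  g(p=6) -> return 8  (same call as traced above)
-> return 21

Final answer: 21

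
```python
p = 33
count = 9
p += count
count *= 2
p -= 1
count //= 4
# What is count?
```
Trace:
  p=33
  p=33, count=9
  p=42, count=9
  p=42, count=18
  p=41, count=18
  p=41, count=4

Final answer: 4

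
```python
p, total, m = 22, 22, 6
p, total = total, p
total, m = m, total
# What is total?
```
Trace:
  p=22, total=22, m=6
  p=22, total=22, m=6
  p=22, total=6, m=22

Final answer: 6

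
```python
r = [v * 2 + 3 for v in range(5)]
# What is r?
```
Trace:
  v=0
  v=1
  v=2
  v=3
  v=4
  r=[3, 5, 7, 9, 11]

Final answer: [3, 5, 7, 9, 11]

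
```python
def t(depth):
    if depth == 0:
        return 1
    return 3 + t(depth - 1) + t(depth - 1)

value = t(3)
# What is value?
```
Call trace (a repeated sub-call is expanded the first time; later identical calls just restate its return value):
t(depth=3)
  t(depth=2)
    t(depth=1)
      t(depth=0)
      -> return 1
      t(depth=0)
      -> return 1
    -> return 5
    t(depth=1) -> return 5  (same call as traced above)
  -> return 13
  t(depth=2) -> return 13  (same call as traced above)
-> return 29

Final answer: 29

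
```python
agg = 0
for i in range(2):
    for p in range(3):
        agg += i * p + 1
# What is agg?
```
Trace:
  agg=0
  agg=1, i=0, p=0
  agg=2, i=0, p=1
  agg=3, i=0, p=2
  agg=4, i=1, p=0
  agg=6, i=1, p=1
  agg=9, i=1, p=2

Final answer: 9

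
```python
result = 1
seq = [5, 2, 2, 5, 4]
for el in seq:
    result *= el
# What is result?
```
Trace:
  result=1
  result=5, el=5
  result=10, el=2
  result=20, el=2
  result=100, el=5
  result=400, el=4

Final answer: 400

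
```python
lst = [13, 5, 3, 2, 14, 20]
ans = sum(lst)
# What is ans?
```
Trace:
  lst=[13, 5, 3, 2, 14, 20]
  lst=[13, 5, 3, 2, 14, 20], ans=57

Final answer: 57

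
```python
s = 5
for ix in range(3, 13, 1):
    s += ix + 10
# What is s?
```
Trace:
  s=5
  s=18, ix=3
  s=32, ix=4
  s=47, ix=5
  s=63, ix=6
  s=80, ix=7
  s=98, ix=8
  s=117, ix=9
  s=137, ix=10
  s=158, ix=11
  s=180, ix=12

Final answer: 180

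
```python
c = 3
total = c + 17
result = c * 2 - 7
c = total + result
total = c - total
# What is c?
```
Trace:
  c=3
  c=3, total=20
  c=3, total=20, result=-1
  c=19, total=20, result=-1
  c=19, total=-1, result=-1

Final answer: 19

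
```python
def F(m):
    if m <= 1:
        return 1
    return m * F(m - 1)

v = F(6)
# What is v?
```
Call trace:
F(m=6)
  F(m=5)
    F(m=4)
      F(m=3)
        F(m=2)
          F(m=1)
          -> return 1
        -> return 2
      -> return 6
    -> return 24
  -> return 120
-> return 720

Final answer: 720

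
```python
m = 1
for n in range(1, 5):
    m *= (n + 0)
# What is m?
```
Trace:
  m=1
  m=1, n=1
  m=2, n=2
  m=6, n=3
  m=24, n=4

Final answer: 24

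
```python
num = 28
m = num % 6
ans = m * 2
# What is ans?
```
Trace:
  num=28
  num=28, m=4
  num=28, m=4, ans=8

Final answer: 8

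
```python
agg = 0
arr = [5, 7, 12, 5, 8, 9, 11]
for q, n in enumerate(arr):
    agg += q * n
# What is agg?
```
Trace:
  agg=0
  agg=0, q=0, n=5
  agg=7, q=1, n=7
  agg=31, q=2, n=12
  agg=46, q=3, n=5
  agg=78, q=4, n=8
  agg=123, q=5, n=9
  agg=189, q=6, n=11

Final answer: 189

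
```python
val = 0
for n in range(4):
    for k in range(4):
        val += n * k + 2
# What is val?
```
Trace:
  val=0
  val=2, n=0, k=0
  val=4, n=0, k=1
  val=6, n=0, k=2
  val=8, n=0, k=3
  val=10, n=1, k=0
  val=13, n=1, k=1
  val=17, n=1, k=2
  val=22, n=1, k=3
  val=24, n=2, k=0
  val=28, n=2, k=1
  val=34, n=2, k=2
  val=42, n=2, k=3
  val=44, n=3, k=0
  val=49, n=3, k=1
  val=57, n=3, k=2
  val=68, n=3, k=3

Final answer: 68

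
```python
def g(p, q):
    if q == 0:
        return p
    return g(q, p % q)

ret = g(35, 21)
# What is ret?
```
Call trace:
g(p=35, q=21)
  g(p=21, q=14)
    g(p=14, q=7)
      g(p=7, q=0)
      -> return 7
    -> return 7
  -> return 7
-> return 7

Final answer: 7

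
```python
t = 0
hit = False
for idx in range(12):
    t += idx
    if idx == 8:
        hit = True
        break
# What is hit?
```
Trace:
  t=0
  t=0, hit=False
  t=0, hit=False, idx=0
  t=1, hit=False, idx=1
  t=3, hit=False, idx=2
  t=6, hit=False, idx=3
  t=10, hit=False, idx=4
  t=15, hit=False, idx=5
  t=21, hit=False, idx=6
  t=28, hit=False, idx=7
  t=36, hit=True, idx=8

Final answer: True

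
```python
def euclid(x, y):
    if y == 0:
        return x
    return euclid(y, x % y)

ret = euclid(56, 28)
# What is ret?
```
Call trace:
euclid(x=56, y=28)
  euclid(x=28, y=0)
  -> return 28
-> return 28

Final answer: 28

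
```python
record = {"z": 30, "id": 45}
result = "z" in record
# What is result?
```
Trace:
  record={'z': 30, 'id': 45}
  record={'z': 30, 'id': 45}, result=True

Final answer: True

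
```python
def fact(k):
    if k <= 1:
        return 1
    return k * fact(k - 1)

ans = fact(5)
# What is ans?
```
Call trace:
fact(k=5)
  fact(k=4)
    fact(k=3)
      fact(k=2)
        fact(k=1)
        -> return 1
      -> return 2
    -> return 6
  -> return 24
-> return 120

Final answer: 120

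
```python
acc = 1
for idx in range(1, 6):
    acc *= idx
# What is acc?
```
Trace:
  acc=1
  acc=1, idx=1
  acc=2, idx=2
  acc=6, idx=3
  acc=24, idx=4
  acc=120, idx=5

Final answer: 120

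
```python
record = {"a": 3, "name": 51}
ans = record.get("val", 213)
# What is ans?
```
Trace:
  record={'a': 3, 'name': 51}
  record={'a': 3, 'name': 51}, ans=213

Final answer: 213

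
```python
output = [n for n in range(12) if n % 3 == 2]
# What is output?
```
Trace:
  n=0
  n=1
  n=2
  n=3
  n=4
  n=5
  n=6
  n=7
  n=8
  n=9
  n=10
  n=11
  output=[2, 5, 8, 11]

Final answer: [2, 5, 8, 11]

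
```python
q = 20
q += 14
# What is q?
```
Trace:
  q=20
  q=34

Final answer: 34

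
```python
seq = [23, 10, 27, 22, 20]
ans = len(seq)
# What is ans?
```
Trace:
  seq=[23, 10, 27, 22, 20]
  seq=[23, 10, 27, 22, 20], ans=5

Final answer: 5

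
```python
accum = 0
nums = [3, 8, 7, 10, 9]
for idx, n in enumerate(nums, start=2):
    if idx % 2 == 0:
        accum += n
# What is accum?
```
Trace:
  accum=0
  accum=3, idx=2, n=3
  accum=3, idx=3, n=8
  accum=10, idx=4, n=7
  accum=10, idx=5, n=10
  accum=19, idx=6, n=9

Final answer: 19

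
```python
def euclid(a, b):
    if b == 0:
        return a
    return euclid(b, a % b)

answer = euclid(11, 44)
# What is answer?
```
Call trace:
euclid(a=11, b=44)
  euclid(a=44, b=11)
    euclid(a=11, b=0)
    -> return 11
  -> return 11
-> return 11

Final answer: 11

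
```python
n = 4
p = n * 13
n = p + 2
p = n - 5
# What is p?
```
Trace:
  n=4
  n=4, p=52
  n=54, p=52
  n=54, p=49

Final answer: 49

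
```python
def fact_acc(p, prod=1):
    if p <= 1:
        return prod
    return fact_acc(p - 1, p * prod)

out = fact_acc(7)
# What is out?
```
Call trace:
fact_acc(p=7, prod=1)
  fact_acc(p=6, prod=7)
    fact_acc(p=5, prod=42)
      fact_acc(p=4, prod=210)
        fact_acc(p=3, prod=840)
          fact_acc(p=2, prod=2520)
            fact_acc(p=1, prod=5040)
            -> return 5040
          -> return 5040
        -> return 5040
      -> return 5040
    -> return 5040
  -> return 5040
-> return 5040

Final answer: 5040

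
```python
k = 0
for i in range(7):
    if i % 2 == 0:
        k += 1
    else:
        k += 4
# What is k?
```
Trace:
  k=0
  k=1, i=0
  k=5, i=1
  k=6, i=2
  k=10, i=3
  k=11, i=4
  k=15, i=5
  k=16, i=6

Final answer: 16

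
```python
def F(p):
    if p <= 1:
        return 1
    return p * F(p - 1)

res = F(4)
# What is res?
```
Call trace:
F(p=4)
  F(p=3)
    F(p=2)
      F(p=1)
      -> return 1
    -> return 2
  -> return 6
-> return 24

Final answer: 24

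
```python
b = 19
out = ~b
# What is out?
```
Trace:
  b=19
  b=19, out=-20

Final answer: -20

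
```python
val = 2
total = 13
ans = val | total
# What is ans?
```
Trace:
  val=2
  val=2, total=13
  val=2, total=13, ans=15

Final answer: 15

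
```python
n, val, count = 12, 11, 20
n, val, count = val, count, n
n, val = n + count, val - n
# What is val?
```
Trace:
  n=12, val=11, count=20
  n=11, val=20, count=12
  n=23, val=9, count=12

Final answer: 9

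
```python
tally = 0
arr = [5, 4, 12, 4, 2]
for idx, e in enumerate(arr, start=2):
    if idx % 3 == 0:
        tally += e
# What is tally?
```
Trace:
  tally=0
  tally=0, idx=2, e=5
  tally=4, idx=3, e=4
  tally=4, idx=4, e=12
  tally=4, idx=5, e=4
  tally=6, idx=6, e=2

Final answer: 6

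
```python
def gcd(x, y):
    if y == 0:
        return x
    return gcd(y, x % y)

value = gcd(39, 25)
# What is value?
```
Call trace:
gcd(x=39, y=25)
  gcd(x=25, y=14)
    gcd(x=14, y=11)
      gcd(x=11, y=3)
        gcd(x=3, y=2)
          gcd(x=2, y=1)
            gcd(x=1, y=0)
            -> return 1
          -> return 1
        -> return 1
      -> return 1
    -> return 1
  -> return 1
-> return 1

Final answer: 1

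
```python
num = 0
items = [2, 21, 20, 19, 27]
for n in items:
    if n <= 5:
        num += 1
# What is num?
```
Trace:
  num=0
  num=1, n=2
  num=1, n=21
  num=1, n=20
  num=1, n=19
  num=1, n=27

Final answer: 1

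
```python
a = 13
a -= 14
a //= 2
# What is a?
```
Trace:
  a=13
  a=-1
  a=-1

Final answer: -1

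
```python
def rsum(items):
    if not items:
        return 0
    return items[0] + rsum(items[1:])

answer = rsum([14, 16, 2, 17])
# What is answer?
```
Call trace:
rsum(items=[14, 16, 2, 17])
  rsum(items=[16, 2, 17])
    rsum(items=[2, 17])
      rsum(items=[17])
        rsum(items=[])
        -> return 0
      -> return 17
    -> return 19
  -> return 35
-> return 49

Final answer: 49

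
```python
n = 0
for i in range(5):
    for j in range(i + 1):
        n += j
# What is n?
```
Trace:
  n=0
  n=0, i=0, j=0
  n=0, i=1, j=0
  n=1, i=1, j=1
  n=1, i=2, j=0
  n=2, i=2, j=1
  n=4, i=2, j=2
  n=4, i=3, j=0
  n=5, i=3, j=1
  n=7, i=3, j=2
  n=10, i=3, j=3
  n=10, i=4, j=0
  n=11, i=4, j=1
  n=13, i=4, j=2
  n=16, i=4, j=3
  n=20, i=4, j=4

Final answer: 20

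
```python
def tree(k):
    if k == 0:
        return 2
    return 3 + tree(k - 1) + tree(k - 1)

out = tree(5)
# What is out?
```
Call trace (a repeated sub-call is expanded the first time; later identical calls just restate its return value):
tree(k=5)
  tree(k=4)
    tree(k=3)
      tree(k=2)
        tree(k=1)
          tree(k=0)
          -> return 2
          tree(k=0)
          -> return 2
        -> return 7
        tree(k=1) -> return 7  (same call as traced above)
      -> return 17
      tree(k=2) -> return 17  (same call as traced above)
    -> return 37
    tree(k=3) -> return 37  (same call as traced above)
  -> return 77
  tree(k=4) -> return 77  (same call as traced above)
-> return 157

Final answer: 157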